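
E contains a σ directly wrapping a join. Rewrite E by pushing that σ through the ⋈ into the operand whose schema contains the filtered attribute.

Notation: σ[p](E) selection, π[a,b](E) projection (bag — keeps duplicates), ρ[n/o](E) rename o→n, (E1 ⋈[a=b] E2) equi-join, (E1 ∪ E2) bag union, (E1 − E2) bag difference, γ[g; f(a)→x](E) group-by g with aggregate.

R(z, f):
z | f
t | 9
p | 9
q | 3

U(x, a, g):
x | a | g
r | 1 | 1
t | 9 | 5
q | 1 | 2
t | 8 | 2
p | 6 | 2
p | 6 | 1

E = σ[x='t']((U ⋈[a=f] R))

σ filters on x, owned by the left side.
E' = (σ[x='t'](U) ⋈[a=f] R)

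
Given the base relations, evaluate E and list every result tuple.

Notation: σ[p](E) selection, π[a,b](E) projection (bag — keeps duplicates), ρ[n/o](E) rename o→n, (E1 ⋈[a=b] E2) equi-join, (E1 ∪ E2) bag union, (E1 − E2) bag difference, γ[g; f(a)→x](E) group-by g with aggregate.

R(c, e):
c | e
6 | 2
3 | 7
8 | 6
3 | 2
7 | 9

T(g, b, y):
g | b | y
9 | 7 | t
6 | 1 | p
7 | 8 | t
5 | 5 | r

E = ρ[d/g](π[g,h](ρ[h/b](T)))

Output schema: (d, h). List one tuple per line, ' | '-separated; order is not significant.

Stepwise |·|:
  T → 4
  ρ[h/b](T) → 4
  π[g,h](ρ[h/b](T)) → 4
  ρ[d/g](π[g,h](ρ[h/b](T))) → 4

== RESULT ==
d | h
5 | 5
6 | 1
7 | 8
9 | 7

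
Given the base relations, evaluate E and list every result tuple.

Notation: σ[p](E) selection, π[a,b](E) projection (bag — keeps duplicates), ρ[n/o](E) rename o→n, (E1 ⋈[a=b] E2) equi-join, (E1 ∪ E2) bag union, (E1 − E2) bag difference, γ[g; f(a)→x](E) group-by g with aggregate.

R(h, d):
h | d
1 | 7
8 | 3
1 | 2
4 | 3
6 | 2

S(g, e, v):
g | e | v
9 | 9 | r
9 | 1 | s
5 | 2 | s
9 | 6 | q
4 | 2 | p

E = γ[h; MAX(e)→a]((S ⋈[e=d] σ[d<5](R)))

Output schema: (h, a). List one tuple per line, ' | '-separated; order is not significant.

Row counts bottom-up:
  S → 5
  R → 5
  σ[d<5](R) → 4
  (S ⋈[e=d] σ[d<5](R)) → 4
  γ[h; MAX(e)→a]((S ⋈[e=d] σ[d<5](R))) → 2

== RESULT ==
h | a
1 | 2
6 | 2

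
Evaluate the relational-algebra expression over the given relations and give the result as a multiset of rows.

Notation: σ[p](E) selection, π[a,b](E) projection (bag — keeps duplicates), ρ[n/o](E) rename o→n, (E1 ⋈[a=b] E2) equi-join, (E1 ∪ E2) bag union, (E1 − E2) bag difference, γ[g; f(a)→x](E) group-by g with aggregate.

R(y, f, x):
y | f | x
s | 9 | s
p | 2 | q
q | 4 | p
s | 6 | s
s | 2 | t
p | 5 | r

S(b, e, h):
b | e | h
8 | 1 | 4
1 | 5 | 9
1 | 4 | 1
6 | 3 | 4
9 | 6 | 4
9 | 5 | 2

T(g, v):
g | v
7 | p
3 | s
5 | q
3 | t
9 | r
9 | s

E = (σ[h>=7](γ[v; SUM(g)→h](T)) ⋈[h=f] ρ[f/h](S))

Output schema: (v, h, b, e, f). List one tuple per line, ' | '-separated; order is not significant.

Per-node cardinality:
  T → 6
  γ[v; SUM(g)→h](T) → 5
  σ[h>=7](γ[v; SUM(g)→h](T)) → 3
  S → 6
  ρ[f/h](S) → 6
  (σ[h>=7](γ[v; SUM(g)→h](T)) ⋈[h=f] ρ[f/h](S)) → 1

== RESULT ==
v | h | b | e | f
r | 9 | 1 | 5 | 9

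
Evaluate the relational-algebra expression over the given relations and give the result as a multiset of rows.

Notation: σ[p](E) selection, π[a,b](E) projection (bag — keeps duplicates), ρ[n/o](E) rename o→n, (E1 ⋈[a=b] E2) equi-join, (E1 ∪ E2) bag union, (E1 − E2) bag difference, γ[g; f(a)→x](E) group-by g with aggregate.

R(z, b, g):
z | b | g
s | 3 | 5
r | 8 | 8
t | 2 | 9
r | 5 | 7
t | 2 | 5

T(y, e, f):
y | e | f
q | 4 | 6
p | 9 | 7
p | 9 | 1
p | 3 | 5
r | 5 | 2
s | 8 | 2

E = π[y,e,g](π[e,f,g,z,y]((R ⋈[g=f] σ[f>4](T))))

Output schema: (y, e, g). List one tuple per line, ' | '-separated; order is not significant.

Row counts bottom-up:
  R → 5
  T → 6
  σ[f>4](T) → 3
  (R ⋈[g=f] σ[f>4](T)) → 3
  π[e,f,g,z,y]((R ⋈[g=f] σ[f>4](T))) → 3
  π[y,e,g](π[e,f,g,z,y]((R ⋈[g=f] σ[f>4](T)))) → 3

== RESULT ==
y | e | g
p | 3 | 5
p | 3 | 5
p | 9 | 7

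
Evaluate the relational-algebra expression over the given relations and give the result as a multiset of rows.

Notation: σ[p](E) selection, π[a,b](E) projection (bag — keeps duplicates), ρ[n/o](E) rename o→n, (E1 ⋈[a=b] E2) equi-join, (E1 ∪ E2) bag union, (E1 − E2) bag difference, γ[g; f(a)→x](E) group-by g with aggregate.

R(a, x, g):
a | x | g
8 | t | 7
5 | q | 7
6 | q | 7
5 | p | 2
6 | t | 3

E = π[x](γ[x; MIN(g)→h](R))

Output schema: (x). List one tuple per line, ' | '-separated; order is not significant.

Stepwise |·|:
  R → 5
  γ[x; MIN(g)→h](R) → 3
  π[x](γ[x; MIN(g)→h](R)) → 3

== RESULT ==
x
p
q
t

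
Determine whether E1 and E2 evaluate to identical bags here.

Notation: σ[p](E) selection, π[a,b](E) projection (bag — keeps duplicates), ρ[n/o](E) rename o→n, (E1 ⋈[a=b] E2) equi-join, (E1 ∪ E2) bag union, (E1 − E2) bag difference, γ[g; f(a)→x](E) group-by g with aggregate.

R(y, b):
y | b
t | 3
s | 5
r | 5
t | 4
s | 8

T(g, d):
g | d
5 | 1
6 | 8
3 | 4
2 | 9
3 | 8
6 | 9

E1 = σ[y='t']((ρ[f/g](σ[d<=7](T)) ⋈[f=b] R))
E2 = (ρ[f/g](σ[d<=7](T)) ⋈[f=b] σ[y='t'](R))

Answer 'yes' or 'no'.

E1 row counts bottom-up:
  T → 6
  σ[d<=7](T) → 2
  ρ[f/g](σ[d<=7](T)) → 2
  R → 5
  (ρ[f/g](σ[d<=7](T)) ⋈[f=b] R) → 3
  σ[y='t']((ρ[f/g](σ[d<=7](T)) ⋈[f=b] R)) → 1
E2 row counts bottom-up:
  T → 6
  σ[d<=7](T) → 2
  ρ[f/g](σ[d<=7](T)) → 2
  R → 5
  σ[y='t'](R) → 2
  (ρ[f/g](σ[d<=7](T)) ⋈[f=b] σ[y='t'](R)) → 1

E1 and E2 produce the same multiset:
f | d | y | b
3 | 4 | t | 3

yes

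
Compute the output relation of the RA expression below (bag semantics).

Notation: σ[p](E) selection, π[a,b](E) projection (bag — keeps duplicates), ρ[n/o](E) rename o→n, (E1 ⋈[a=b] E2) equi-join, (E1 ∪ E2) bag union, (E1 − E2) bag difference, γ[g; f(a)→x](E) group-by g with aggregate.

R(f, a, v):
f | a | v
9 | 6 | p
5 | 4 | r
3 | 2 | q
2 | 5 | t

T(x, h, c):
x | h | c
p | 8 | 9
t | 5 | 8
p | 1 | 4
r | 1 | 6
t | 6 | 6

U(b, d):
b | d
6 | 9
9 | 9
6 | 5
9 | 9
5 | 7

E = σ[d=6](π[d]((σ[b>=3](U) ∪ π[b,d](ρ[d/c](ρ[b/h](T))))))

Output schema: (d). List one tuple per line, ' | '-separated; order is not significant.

Per-node cardinality:
  U → 5
  σ[b>=3](U) → 5
  T → 5
  ρ[b/h](T) → 5
  ρ[d/c](ρ[b/h](T)) → 5
  π[b,d](ρ[d/c](ρ[b/h](T))) → 5
  (σ[b>=3](U) ∪ π[b,d](ρ[d/c](ρ[b/h](T)))) → 10
  π[d]((σ[b>=3](U) ∪ π[b,d](ρ[d/c](ρ[b/h](T))))) → 10
  σ[d=6](π[d]((σ[b>=3](U) ∪ π[b,d](ρ[d/c](ρ[b/h](T)))))) → 2

== RESULT ==
d
6
6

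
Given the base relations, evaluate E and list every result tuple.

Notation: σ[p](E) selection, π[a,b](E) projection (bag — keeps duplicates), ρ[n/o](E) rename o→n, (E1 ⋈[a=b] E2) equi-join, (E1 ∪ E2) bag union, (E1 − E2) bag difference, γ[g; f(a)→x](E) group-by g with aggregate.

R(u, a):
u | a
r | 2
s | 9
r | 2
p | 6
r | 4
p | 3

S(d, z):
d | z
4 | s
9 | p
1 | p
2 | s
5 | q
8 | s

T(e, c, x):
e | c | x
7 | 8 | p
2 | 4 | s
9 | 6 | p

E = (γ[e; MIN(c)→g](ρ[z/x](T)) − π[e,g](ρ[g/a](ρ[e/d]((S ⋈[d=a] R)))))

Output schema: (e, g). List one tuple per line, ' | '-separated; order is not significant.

Subexpression sizes:
  T → 3
  ρ[z/x](T) → 3
  γ[e; MIN(c)→g](ρ[z/x](T)) → 3
  S → 6
  R → 6
  (S ⋈[d=a] R) → 4
  ρ[e/d]((S ⋈[d=a] R)) → 4
  ρ[g/a](ρ[e/d]((S ⋈[d=a] R))) → 4
  π[e,g](ρ[g/a](ρ[e/d]((S ⋈[d=a] R)))) → 4
  (γ[e; MIN(c)→g](ρ[z/x](T)) − π[e,g](ρ[g/a](ρ[e/d]((S ⋈[d=a] R))))) → 3

== RESULT ==
e | g
2 | 4
7 | 8
9 | 6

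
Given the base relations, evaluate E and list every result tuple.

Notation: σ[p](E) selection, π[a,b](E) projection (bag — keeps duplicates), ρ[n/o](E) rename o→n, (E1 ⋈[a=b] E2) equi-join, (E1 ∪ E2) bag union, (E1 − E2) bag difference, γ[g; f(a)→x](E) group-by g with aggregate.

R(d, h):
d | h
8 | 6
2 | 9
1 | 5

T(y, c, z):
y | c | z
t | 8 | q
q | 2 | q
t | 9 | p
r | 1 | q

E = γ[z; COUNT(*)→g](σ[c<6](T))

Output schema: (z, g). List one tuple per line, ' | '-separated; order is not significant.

Row counts bottom-up:
  T → 4
  σ[c<6](T) → 2
  γ[z; COUNT(*)→g](σ[c<6](T)) → 1

== RESULT ==
z | g
q | 2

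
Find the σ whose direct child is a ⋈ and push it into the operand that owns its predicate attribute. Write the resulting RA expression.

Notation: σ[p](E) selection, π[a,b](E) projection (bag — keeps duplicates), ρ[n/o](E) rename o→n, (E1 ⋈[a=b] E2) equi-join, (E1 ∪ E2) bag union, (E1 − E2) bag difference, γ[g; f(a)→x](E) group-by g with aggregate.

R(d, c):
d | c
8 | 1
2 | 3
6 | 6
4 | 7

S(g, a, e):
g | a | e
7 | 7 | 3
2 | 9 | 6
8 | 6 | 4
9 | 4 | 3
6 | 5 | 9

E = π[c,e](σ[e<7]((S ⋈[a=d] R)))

σ filters on e, owned by the left side.
E' = π[c,e]((σ[e<7](S) ⋈[a=d] R))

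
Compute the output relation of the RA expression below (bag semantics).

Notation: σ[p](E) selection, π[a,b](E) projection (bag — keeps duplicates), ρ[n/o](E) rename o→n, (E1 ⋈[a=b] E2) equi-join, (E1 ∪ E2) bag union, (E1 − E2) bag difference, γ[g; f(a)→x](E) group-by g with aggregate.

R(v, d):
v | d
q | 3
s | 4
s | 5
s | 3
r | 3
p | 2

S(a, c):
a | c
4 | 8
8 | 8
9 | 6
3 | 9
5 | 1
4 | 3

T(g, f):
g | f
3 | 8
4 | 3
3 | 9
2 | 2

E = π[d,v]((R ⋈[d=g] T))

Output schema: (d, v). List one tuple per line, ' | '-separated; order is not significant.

Row counts bottom-up:
  R → 6
  T → 4
  (R ⋈[d=g] T) → 8
  π[d,v]((R ⋈[d=g] T)) → 8

== RESULT ==
d | v
2 | p
3 | q
3 | q
3 | r
3 | r
3 | s
3 | s
4 | s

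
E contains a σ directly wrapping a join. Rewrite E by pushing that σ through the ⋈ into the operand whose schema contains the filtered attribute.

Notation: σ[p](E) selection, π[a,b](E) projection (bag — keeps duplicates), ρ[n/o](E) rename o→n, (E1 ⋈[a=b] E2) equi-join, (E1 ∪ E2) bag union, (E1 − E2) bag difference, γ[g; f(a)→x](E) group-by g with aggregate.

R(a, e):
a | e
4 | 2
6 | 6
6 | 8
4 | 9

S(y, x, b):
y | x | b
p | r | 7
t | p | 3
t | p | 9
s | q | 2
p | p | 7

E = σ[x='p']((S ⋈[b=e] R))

σ filters on x, owned by the left side.
E' = (σ[x='p'](S) ⋈[b=e] R)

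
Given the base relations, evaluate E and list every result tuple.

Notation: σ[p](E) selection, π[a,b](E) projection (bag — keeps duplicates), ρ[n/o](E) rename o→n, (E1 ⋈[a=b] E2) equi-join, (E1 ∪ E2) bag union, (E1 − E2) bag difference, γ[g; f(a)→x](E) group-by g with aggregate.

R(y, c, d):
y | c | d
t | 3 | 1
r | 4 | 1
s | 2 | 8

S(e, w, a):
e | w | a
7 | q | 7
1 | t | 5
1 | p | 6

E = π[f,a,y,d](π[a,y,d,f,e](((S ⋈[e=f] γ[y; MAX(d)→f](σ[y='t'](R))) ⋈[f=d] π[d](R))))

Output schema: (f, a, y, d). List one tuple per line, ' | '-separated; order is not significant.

Row counts bottom-up:
  S → 3
  R → 3
  σ[y='t'](R) → 1
  γ[y; MAX(d)→f](σ[y='t'](R)) → 1
  (S ⋈[e=f] γ[y; MAX(d)→f](σ[y='t'](R))) → 2
  R → 3
  π[d](R) → 3
  ((S ⋈[e=f] γ[y; MAX(d)→f](σ[y='t'](R))) ⋈[f=d] π[d](R)) → 4
  π[a,y,d,f,e](((S ⋈[e=f] γ[y; MAX(d)→f](σ[y='t'](R))) ⋈[f=d] π[d](R))) → 4
  π[f,a,y,d](π[a,y,d,f,e](((S ⋈[e=f] γ[y; MAX(d)→f](σ[y='t'](R))) ⋈[f=d] π[d](R)))) → 4

== RESULT ==
f | a | y | d
1 | 5 | t | 1
1 | 5 | t | 1
1 | 6 | t | 1
1 | 6 | t | 1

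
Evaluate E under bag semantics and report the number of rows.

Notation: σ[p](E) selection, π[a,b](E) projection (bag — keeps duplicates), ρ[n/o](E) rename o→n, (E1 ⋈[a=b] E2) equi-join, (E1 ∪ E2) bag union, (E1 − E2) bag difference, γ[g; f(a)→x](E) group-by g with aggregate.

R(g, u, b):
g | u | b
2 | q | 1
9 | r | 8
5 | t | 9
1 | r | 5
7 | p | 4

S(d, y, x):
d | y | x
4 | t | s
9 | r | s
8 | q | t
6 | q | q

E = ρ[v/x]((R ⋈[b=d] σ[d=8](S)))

Subexpression sizes:
  R → 5
  S → 4
  σ[d=8](S) → 1
  (R ⋈[b=d] σ[d=8](S)) → 1
  ρ[v/x]((R ⋈[b=d] σ[d=8](S))) → 1

|E| = 1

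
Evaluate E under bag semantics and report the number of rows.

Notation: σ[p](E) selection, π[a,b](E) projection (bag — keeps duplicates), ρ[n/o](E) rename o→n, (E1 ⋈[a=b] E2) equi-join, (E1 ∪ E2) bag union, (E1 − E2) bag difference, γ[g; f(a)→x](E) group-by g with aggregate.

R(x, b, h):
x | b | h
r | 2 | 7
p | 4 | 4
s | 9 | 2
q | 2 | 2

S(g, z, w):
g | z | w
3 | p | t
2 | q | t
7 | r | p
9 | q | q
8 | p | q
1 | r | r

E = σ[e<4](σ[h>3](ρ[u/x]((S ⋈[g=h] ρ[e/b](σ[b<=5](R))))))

Per-node cardinality:
  S → 6
  R → 4
  σ[b<=5](R) → 3
  ρ[e/b](σ[b<=5](R)) → 3
  (S ⋈[g=h] ρ[e/b](σ[b<=5](R))) → 2
  ρ[u/x]((S ⋈[g=h] ρ[e/b](σ[b<=5](R)))) → 2
  σ[h>3](ρ[u/x]((S ⋈[g=h] ρ[e/b](σ[b<=5](R))))) → 1
  σ[e<4](σ[h>3](ρ[u/x]((S ⋈[g=h] ρ[e/b](σ[b<=5](R)))))) → 1

|E| = 1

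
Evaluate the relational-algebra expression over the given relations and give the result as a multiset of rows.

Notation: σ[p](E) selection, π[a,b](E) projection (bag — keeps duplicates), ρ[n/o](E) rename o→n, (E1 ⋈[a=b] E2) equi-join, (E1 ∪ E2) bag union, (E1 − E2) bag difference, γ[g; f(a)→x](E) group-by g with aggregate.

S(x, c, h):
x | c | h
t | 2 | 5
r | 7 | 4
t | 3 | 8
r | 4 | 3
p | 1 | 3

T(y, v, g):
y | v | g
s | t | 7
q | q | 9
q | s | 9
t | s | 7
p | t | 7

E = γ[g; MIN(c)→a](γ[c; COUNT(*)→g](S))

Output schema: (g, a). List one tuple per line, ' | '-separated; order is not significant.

Stepwise |·|:
  S → 5
  γ[c; COUNT(*)→g](S) → 5
  γ[g; MIN(c)→a](γ[c; COUNT(*)→g](S)) → 1

== RESULT ==
g | a
1 | 1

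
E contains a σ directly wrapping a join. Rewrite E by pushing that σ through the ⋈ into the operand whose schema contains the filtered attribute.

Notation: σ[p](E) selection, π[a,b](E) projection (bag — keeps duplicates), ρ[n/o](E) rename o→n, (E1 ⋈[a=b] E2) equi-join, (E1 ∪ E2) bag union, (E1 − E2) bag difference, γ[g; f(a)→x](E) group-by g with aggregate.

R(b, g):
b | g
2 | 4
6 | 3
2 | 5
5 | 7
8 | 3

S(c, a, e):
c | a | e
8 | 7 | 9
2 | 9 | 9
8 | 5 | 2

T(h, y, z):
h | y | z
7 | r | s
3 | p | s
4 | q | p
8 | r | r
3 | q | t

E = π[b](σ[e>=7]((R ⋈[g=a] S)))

σ filters on e, owned by the right side.
E' = π[b]((R ⋈[g=a] σ[e>=7](S)))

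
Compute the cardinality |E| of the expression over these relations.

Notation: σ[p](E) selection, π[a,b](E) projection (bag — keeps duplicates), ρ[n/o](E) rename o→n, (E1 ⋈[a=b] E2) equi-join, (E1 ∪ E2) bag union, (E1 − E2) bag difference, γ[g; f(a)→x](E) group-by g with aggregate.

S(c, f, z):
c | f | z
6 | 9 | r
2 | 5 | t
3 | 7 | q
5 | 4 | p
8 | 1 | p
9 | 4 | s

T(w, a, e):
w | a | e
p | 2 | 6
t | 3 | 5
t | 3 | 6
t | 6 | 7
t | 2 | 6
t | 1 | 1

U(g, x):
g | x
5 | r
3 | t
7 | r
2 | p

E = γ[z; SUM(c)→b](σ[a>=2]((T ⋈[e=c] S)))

Row counts bottom-up:
  T → 6
  S → 6
  (T ⋈[e=c] S) → 4
  σ[a>=2]((T ⋈[e=c] S)) → 4
  γ[z; SUM(c)→b](σ[a>=2]((T ⋈[e=c] S))) → 2

|E| = 2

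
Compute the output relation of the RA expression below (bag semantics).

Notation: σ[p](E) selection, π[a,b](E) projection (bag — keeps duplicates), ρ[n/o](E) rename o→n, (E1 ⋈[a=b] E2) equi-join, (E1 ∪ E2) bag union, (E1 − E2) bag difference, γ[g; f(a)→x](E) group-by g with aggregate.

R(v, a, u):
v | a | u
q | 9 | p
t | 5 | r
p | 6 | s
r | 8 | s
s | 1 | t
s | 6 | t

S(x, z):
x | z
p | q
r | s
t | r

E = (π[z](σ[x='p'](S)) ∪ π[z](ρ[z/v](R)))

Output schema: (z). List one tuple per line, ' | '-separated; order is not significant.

Stepwise |·|:
  S → 3
  σ[x='p'](S) → 1
  π[z](σ[x='p'](S)) → 1
  R → 6
  ρ[z/v](R) → 6
  π[z](ρ[z/v](R)) → 6
  (π[z](σ[x='p'](S)) ∪ π[z](ρ[z/v](R))) → 7

== RESULT ==
z
p
q
q
r
s
s
t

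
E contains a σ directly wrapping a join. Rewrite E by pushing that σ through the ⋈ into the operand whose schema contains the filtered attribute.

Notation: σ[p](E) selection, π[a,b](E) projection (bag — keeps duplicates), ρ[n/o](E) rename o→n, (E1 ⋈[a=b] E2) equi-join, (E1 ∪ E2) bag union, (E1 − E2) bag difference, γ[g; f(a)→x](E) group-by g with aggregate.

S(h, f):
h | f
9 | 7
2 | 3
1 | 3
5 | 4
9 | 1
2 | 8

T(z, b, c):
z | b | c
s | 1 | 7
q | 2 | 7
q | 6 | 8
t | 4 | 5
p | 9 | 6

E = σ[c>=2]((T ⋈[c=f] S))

σ filters on c, owned by the left side.
E' = (σ[c>=2](T) ⋈[c=f] S)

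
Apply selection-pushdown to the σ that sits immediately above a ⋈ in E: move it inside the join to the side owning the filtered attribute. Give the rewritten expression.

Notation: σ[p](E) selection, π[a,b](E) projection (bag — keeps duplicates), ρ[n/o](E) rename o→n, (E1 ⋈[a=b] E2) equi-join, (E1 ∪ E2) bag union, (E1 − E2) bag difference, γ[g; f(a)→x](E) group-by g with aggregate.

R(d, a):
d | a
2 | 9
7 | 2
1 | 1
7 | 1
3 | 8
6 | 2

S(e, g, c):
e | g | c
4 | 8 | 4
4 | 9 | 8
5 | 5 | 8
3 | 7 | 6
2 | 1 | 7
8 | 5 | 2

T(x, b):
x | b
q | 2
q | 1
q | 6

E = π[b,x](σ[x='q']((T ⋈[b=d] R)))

σ filters on x, owned by the left side.
E' = π[b,x]((σ[x='q'](T) ⋈[b=d] R))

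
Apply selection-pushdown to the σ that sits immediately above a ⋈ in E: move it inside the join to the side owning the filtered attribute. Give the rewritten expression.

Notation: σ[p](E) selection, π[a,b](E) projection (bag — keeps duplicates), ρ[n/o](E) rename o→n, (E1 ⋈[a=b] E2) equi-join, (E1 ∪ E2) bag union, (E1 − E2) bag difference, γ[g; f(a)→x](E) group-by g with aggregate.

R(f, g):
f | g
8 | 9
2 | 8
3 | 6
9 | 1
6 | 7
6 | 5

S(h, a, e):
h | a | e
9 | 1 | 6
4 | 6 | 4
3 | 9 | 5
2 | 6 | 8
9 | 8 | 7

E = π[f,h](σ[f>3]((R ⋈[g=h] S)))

σ filters on f, owned by the left side.
E' = π[f,h]((σ[f>3](R) ⋈[g=h] S))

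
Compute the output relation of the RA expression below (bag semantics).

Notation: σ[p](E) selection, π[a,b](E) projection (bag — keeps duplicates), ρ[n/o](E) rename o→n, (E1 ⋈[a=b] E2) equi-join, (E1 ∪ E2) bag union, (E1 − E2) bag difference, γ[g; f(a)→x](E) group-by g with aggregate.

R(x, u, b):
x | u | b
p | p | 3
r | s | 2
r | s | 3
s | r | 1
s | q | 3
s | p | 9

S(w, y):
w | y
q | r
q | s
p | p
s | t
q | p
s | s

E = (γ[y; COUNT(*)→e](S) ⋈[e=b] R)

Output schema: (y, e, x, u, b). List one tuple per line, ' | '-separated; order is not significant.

Stepwise |·|:
  S → 6
  γ[y; COUNT(*)→e](S) → 4
  R → 6
  (γ[y; COUNT(*)→e](S) ⋈[e=b] R) → 4

== RESULT ==
y | e | x | u | b
p | 2 | r | s | 2
r | 1 | s | r | 1
s | 2 | r | s | 2
t | 1 | s | r | 1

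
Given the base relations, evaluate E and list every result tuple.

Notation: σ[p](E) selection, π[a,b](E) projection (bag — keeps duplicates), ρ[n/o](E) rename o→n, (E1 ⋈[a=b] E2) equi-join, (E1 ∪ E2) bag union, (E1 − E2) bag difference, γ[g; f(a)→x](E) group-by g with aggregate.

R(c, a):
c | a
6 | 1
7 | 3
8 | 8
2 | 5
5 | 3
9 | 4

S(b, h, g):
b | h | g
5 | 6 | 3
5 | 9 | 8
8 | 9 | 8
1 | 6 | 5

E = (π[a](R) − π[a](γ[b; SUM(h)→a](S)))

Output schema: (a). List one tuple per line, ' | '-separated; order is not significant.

Subexpression sizes:
  R → 6
  π[a](R) → 6
  S → 4
  γ[b; SUM(h)→a](S) → 3
  π[a](γ[b; SUM(h)→a](S)) → 3
  (π[a](R) − π[a](γ[b; SUM(h)→a](S))) → 6

== RESULT ==
a
1
3
3
4
5
8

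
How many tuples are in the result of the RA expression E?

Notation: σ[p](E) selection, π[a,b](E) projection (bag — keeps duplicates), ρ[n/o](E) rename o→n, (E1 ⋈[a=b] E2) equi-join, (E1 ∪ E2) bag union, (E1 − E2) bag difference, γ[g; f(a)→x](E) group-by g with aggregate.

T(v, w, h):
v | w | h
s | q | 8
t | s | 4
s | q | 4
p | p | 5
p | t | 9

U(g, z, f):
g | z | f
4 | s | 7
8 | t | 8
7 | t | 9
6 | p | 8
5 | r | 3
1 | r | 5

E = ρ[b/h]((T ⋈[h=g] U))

Stepwise |·|:
  T → 5
  U → 6
  (T ⋈[h=g] U) → 4
  ρ[b/h]((T ⋈[h=g] U)) → 4

|E| = 4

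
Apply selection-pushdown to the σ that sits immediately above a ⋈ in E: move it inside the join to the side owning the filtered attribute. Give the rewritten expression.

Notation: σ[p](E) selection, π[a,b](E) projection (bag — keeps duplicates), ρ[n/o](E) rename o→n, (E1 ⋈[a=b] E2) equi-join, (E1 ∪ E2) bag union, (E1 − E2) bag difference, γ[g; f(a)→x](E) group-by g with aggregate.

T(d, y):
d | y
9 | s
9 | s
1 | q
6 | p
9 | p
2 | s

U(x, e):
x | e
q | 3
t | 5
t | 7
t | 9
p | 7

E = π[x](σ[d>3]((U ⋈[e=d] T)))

σ filters on d, owned by the right side.
E' = π[x]((U ⋈[e=d] σ[d>3](T)))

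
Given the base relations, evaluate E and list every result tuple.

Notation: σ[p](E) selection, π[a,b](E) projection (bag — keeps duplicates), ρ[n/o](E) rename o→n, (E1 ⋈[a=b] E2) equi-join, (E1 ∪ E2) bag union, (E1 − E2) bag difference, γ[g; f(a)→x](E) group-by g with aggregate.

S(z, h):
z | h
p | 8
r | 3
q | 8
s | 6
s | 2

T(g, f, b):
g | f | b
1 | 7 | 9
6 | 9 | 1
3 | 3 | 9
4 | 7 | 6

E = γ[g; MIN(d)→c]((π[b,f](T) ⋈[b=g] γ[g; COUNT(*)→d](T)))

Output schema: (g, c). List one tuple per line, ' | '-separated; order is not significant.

Subexpression sizes:
  T → 4
  π[b,f](T) → 4
  T → 4
  γ[g; COUNT(*)→d](T) → 4
  (π[b,f](T) ⋈[b=g] γ[g; COUNT(*)→d](T)) → 2
  γ[g; MIN(d)→c]((π[b,f](T) ⋈[b=g] γ[g; COUNT(*)→d](T))) → 2

== RESULT ==
g | c
1 | 1
6 | 1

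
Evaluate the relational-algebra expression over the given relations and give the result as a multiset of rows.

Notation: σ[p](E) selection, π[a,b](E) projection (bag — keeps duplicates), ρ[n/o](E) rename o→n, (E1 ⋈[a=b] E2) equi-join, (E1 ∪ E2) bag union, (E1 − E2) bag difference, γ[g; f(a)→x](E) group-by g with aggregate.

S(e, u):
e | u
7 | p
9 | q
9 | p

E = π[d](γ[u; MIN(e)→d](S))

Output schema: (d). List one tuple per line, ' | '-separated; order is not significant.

Row counts bottom-up:
  S → 3
  γ[u; MIN(e)→d](S) → 2
  π[d](γ[u; MIN(e)→d](S)) → 2

== RESULT ==
d
7
9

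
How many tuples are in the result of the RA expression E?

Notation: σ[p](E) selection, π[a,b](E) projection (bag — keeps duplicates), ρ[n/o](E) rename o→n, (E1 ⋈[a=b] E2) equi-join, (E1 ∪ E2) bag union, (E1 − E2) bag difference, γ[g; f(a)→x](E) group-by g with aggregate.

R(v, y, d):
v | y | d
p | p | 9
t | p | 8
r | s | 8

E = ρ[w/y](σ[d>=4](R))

Stepwise |·|:
  R → 3
  σ[d>=4](R) → 3
  ρ[w/y](σ[d>=4](R)) → 3

|E| = 3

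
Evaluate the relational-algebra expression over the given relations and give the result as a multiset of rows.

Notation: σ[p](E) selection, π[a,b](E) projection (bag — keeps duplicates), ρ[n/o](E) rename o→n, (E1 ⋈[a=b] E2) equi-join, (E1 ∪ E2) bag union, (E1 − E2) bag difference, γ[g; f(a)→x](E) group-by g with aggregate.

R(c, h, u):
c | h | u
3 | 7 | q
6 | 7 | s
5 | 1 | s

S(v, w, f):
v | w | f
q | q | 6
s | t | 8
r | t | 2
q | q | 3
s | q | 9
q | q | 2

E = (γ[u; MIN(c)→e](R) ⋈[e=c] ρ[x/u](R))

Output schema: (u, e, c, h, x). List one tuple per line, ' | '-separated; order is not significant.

Per-node cardinality:
  R → 3
  γ[u; MIN(c)→e](R) → 2
  R → 3
  ρ[x/u](R) → 3
  (γ[u; MIN(c)→e](R) ⋈[e=c] ρ[x/u](R)) → 2

== RESULT ==
u | e | c | h | x
q | 3 | 3 | 7 | q
s | 5 | 5 | 1 | s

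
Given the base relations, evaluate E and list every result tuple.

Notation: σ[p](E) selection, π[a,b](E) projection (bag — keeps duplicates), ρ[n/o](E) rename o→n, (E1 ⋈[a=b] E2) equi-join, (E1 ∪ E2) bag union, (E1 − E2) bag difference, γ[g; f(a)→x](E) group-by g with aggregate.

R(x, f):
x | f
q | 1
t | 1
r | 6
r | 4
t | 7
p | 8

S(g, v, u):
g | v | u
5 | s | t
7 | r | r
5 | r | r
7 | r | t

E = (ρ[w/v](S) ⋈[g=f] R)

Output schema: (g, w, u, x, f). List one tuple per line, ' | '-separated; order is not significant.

Subexpression sizes:
  S → 4
  ρ[w/v](S) → 4
  R → 6
  (ρ[w/v](S) ⋈[g=f] R) → 2

== RESULT ==
g | w | u | x | f
7 | r | r | t | 7
7 | r | t | t | 7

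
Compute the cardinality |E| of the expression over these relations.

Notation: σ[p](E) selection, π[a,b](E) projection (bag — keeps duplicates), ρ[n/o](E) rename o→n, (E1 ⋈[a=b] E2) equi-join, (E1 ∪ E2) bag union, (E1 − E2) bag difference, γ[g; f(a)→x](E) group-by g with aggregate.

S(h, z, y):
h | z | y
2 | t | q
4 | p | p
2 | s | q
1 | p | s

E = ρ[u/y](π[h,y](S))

Subexpression sizes:
  S → 4
  π[h,y](S) → 4
  ρ[u/y](π[h,y](S)) → 4

|E| = 4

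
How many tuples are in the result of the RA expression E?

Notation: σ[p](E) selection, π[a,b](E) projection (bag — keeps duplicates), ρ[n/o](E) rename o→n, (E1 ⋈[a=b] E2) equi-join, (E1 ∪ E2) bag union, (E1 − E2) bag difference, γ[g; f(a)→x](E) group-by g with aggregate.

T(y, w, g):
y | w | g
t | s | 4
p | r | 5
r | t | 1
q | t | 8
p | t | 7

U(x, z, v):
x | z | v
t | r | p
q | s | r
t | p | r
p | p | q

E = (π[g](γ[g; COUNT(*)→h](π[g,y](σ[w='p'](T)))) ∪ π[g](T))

Per-node cardinality:
  T → 5
  σ[w='p'](T) → 0
  π[g,y](σ[w='p'](T)) → 0
  γ[g; COUNT(*)→h](π[g,y](σ[w='p'](T))) → 0
  π[g](γ[g; COUNT(*)→h](π[g,y](σ[w='p'](T)))) → 0
  T → 5
  π[g](T) → 5
  (π[g](γ[g; COUNT(*)→h](π[g,y](σ[w='p'](T)))) ∪ π[g](T)) → 5

|E| = 5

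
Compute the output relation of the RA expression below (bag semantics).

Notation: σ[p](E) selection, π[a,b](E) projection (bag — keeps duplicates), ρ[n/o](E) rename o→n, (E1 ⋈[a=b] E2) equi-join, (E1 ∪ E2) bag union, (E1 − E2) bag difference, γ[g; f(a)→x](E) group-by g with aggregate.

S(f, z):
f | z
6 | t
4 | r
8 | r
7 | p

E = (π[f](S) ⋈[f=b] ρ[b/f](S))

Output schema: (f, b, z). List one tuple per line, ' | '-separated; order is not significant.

Stepwise |·|:
  S → 4
  π[f](S) → 4
  S → 4
  ρ[b/f](S) → 4
  (π[f](S) ⋈[f=b] ρ[b/f](S)) → 4

== RESULT ==
f | b | z
4 | 4 | r
6 | 6 | t
7 | 7 | p
8 | 8 | r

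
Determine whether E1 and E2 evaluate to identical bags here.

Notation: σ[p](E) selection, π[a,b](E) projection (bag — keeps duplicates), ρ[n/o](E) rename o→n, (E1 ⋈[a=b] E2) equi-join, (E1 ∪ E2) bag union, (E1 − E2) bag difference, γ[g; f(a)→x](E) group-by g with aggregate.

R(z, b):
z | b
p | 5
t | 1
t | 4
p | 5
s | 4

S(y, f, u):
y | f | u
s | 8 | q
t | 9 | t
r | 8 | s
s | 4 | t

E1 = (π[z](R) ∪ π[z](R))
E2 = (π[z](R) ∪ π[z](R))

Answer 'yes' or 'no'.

E1 per-node cardinality:
  R → 5
  π[z](R) → 5
  R → 5
  π[z](R) → 5
  (π[z](R) ∪ π[z](R)) → 10
E2 per-node cardinality:
  R → 5
  π[z](R) → 5
  R → 5
  π[z](R) → 5
  (π[z](R) ∪ π[z](R)) → 10

E1 and E2 produce the same multiset:
z
p
p
p
p
s
s
t
t
t
t

yes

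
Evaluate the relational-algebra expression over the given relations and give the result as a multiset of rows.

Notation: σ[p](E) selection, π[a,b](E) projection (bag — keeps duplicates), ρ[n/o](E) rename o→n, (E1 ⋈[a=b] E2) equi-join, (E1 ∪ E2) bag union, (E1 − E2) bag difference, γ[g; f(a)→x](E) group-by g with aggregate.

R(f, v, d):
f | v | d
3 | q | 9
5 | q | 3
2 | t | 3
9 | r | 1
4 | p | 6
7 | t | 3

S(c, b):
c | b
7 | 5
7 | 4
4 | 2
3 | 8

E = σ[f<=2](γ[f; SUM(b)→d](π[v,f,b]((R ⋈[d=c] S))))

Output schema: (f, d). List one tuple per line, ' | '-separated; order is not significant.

Per-node cardinality:
  R → 6
  S → 4
  (R ⋈[d=c] S) → 3
  π[v,f,b]((R ⋈[d=c] S)) → 3
  γ[f; SUM(b)→d](π[v,f,b]((R ⋈[d=c] S))) → 3
  σ[f<=2](γ[f; SUM(b)→d](π[v,f,b]((R ⋈[d=c] S)))) → 1

== RESULT ==
f | d
2 | 8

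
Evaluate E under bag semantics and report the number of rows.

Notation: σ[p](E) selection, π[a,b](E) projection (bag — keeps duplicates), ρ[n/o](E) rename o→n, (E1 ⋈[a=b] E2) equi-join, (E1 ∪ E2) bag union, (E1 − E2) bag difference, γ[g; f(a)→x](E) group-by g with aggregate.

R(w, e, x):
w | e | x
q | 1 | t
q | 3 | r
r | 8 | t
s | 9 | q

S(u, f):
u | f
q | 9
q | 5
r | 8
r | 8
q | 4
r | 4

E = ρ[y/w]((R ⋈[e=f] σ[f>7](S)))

Per-node cardinality:
  R → 4
  S → 6
  σ[f>7](S) → 3
  (R ⋈[e=f] σ[f>7](S)) → 3
  ρ[y/w]((R ⋈[e=f] σ[f>7](S))) → 3

|E| = 3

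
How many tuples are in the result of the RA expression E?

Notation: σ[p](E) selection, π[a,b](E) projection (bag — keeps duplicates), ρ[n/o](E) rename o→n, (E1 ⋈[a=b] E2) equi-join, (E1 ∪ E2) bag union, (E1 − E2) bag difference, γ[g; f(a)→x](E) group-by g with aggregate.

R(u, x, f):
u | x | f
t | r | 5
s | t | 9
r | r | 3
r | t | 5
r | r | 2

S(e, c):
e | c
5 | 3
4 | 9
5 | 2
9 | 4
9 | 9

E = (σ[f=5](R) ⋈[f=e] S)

Row counts bottom-up:
  R → 5
  σ[f=5](R) → 2
  S → 5
  (σ[f=5](R) ⋈[f=e] S) → 4

|E| = 4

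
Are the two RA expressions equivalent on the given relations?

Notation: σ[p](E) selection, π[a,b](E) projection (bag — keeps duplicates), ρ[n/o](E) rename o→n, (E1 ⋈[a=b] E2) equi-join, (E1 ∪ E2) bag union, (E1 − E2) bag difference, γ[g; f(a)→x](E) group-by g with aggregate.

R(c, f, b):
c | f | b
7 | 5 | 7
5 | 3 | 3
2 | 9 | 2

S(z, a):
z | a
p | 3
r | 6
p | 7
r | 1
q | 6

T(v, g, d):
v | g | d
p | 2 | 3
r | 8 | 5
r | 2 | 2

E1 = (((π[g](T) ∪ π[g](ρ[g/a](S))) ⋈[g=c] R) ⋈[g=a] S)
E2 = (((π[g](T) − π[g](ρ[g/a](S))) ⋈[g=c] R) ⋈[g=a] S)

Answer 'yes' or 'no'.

E1 per-node cardinality:
  T → 3
  π[g](T) → 3
  S → 5
  ρ[g/a](S) → 5
  π[g](ρ[g/a](S)) → 5
  (π[g](T) ∪ π[g](ρ[g/a](S))) → 8
  R → 3
  ((π[g](T) ∪ π[g](ρ[g/a](S))) ⋈[g=c] R) → 3
  S → 5
  (((π[g](T) ∪ π[g](ρ[g/a](S))) ⋈[g=c] R) ⋈[g=a] S) → 1
E2 per-node cardinality:
  T → 3
  π[g](T) → 3
  S → 5
  ρ[g/a](S) → 5
  π[g](ρ[g/a](S)) → 5
  (π[g](T) − π[g](ρ[g/a](S))) → 3
  R → 3
  ((π[g](T) − π[g](ρ[g/a](S))) ⋈[g=c] R) → 2
  S → 5
  (((π[g](T) − π[g](ρ[g/a](S))) ⋈[g=c] R) ⋈[g=a] S) → 0

E1 result:
g | c | f | b | z | a
7 | 7 | 5 | 7 | p | 7
E2 result:
g | c | f | b | z | a
(0 rows)
Witness: (7, 7, 5, 7, 'p', 7) appears 1× in E1 but 0× in E2.

no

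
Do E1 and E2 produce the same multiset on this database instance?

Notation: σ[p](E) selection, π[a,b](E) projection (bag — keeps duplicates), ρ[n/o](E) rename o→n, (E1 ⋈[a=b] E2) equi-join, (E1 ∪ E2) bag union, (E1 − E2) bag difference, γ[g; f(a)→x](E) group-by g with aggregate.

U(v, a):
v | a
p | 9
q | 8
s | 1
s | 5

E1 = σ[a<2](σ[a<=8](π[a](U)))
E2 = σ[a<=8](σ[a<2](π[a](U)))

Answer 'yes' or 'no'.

E1 stepwise |·|:
  U → 4
  π[a](U) → 4
  σ[a<=8](π[a](U)) → 3
  σ[a<2](σ[a<=8](π[a](U))) → 1
E2 stepwise |·|:
  U → 4
  π[a](U) → 4
  σ[a<2](π[a](U)) → 1
  σ[a<=8](σ[a<2](π[a](U))) → 1

E1 and E2 produce the same multiset:
a
1

yes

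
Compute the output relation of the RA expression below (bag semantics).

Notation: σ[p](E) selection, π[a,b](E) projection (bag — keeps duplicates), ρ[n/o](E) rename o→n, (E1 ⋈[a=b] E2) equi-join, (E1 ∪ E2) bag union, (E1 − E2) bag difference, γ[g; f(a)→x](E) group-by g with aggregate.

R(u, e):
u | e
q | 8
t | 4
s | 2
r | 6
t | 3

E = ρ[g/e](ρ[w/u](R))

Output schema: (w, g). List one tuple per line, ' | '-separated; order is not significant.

Subexpression sizes:
  R → 5
  ρ[w/u](R) → 5
  ρ[g/e](ρ[w/u](R)) → 5

== RESULT ==
w | g
q | 8
r | 6
s | 2
t | 3
t | 4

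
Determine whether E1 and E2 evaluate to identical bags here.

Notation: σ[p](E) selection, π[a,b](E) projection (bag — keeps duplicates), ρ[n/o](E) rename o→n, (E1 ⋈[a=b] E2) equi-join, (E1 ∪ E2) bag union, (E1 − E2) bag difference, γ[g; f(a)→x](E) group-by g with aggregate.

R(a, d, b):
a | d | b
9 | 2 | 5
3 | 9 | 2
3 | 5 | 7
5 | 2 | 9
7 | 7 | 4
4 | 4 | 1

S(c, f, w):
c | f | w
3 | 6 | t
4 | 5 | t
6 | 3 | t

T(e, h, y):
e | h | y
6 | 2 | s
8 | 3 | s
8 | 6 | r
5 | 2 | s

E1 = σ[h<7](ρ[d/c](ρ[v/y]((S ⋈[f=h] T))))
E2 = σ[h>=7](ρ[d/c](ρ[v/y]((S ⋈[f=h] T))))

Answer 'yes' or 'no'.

E1 row counts bottom-up:
  S → 3
  T → 4
  (S ⋈[f=h] T) → 2
  ρ[v/y]((S ⋈[f=h] T)) → 2
  ρ[d/c](ρ[v/y]((S ⋈[f=h] T))) → 2
  σ[h<7](ρ[d/c](ρ[v/y]((S ⋈[f=h] T)))) → 2
E2 row counts bottom-up:
  S → 3
  T → 4
  (S ⋈[f=h] T) → 2
  ρ[v/y]((S ⋈[f=h] T)) → 2
  ρ[d/c](ρ[v/y]((S ⋈[f=h] T))) → 2
  σ[h>=7](ρ[d/c](ρ[v/y]((S ⋈[f=h] T)))) → 0

E1 result:
d | f | w | e | h | v
3 | 6 | t | 8 | 6 | r
6 | 3 | t | 8 | 3 | s
E2 result:
d | f | w | e | h | v
(0 rows)
Witness: (3, 6, 't', 8, 6, 'r') appears 1× in E1 but 0× in E2.

no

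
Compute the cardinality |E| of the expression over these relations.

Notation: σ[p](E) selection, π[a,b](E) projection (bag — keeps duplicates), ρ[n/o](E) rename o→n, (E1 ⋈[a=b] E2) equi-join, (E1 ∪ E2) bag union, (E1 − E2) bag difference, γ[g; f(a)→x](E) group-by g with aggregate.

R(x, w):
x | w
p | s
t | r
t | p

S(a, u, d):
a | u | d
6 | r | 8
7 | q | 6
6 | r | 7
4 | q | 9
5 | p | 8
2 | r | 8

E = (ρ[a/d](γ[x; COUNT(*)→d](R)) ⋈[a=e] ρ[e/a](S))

Per-node cardinality:
  R → 3
  γ[x; COUNT(*)→d](R) → 2
  ρ[a/d](γ[x; COUNT(*)→d](R)) → 2
  S → 6
  ρ[e/a](S) → 6
  (ρ[a/d](γ[x; COUNT(*)→d](R)) ⋈[a=e] ρ[e/a](S)) → 1

|E| = 1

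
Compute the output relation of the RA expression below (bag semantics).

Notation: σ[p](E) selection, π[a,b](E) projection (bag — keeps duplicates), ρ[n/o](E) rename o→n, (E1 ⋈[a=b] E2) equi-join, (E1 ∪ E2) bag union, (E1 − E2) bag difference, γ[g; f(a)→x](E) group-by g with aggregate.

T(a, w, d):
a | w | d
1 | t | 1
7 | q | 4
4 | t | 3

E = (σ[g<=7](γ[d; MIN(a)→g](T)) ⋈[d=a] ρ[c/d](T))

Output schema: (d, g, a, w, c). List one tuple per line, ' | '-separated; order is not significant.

Stepwise |·|:
  T → 3
  γ[d; MIN(a)→g](T) → 3
  σ[g<=7](γ[d; MIN(a)→g](T)) → 3
  T → 3
  ρ[c/d](T) → 3
  (σ[g<=7](γ[d; MIN(a)→g](T)) ⋈[d=a] ρ[c/d](T)) → 2

== RESULT ==
d | g | a | w | c
1 | 1 | 1 | t | 1
4 | 7 | 4 | t | 3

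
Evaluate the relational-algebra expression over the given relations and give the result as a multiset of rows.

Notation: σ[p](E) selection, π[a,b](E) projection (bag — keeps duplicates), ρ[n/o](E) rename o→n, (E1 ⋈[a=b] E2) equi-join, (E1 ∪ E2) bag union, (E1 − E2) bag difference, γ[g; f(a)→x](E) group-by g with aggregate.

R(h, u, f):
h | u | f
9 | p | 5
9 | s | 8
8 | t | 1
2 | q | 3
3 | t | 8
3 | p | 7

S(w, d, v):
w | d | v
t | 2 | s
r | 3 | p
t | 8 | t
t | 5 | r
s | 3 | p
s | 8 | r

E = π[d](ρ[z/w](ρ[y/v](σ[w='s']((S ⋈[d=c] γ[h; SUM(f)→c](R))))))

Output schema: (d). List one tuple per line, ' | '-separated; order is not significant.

Stepwise |·|:
  S → 6
  R → 6
  γ[h; SUM(f)→c](R) → 4
  (S ⋈[d=c] γ[h; SUM(f)→c](R)) → 2
  σ[w='s']((S ⋈[d=c] γ[h; SUM(f)→c](R))) → 1
  ρ[y/v](σ[w='s']((S ⋈[d=c] γ[h; SUM(f)→c](R)))) → 1
  ρ[z/w](ρ[y/v](σ[w='s']((S ⋈[d=c] γ[h; SUM(f)→c](R))))) → 1
  π[d](ρ[z/w](ρ[y/v](σ[w='s']((S ⋈[d=c] γ[h; SUM(f)→c](R)))))) → 1

== RESULT ==
d
3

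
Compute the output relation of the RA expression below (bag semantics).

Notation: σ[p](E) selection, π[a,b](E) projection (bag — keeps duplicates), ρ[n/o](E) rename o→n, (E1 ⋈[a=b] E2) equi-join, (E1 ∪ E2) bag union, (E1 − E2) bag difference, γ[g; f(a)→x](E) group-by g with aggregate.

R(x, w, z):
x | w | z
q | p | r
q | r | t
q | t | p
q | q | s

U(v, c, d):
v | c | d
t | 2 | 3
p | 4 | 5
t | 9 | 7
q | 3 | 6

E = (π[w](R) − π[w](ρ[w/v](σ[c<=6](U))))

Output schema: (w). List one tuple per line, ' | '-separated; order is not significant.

Subexpression sizes:
  R → 4
  π[w](R) → 4
  U → 4
  σ[c<=6](U) → 3
  ρ[w/v](σ[c<=6](U)) → 3
  π[w](ρ[w/v](σ[c<=6](U))) → 3
  (π[w](R) − π[w](ρ[w/v](σ[c<=6](U)))) → 1

== RESULT ==
w
r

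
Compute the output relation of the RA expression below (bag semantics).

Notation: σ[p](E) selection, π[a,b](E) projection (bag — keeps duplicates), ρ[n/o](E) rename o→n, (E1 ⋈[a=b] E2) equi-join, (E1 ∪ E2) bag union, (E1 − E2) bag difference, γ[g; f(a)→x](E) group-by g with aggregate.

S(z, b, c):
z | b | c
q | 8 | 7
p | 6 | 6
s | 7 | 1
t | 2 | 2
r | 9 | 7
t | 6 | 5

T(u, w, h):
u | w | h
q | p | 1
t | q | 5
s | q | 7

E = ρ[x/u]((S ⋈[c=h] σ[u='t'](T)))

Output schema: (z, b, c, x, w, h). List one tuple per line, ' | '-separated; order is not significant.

Per-node cardinality:
  S → 6
  T → 3
  σ[u='t'](T) → 1
  (S ⋈[c=h] σ[u='t'](T)) → 1
  ρ[x/u]((S ⋈[c=h] σ[u='t'](T))) → 1

== RESULT ==
z | b | c | x | w | h
t | 6 | 5 | t | q | 5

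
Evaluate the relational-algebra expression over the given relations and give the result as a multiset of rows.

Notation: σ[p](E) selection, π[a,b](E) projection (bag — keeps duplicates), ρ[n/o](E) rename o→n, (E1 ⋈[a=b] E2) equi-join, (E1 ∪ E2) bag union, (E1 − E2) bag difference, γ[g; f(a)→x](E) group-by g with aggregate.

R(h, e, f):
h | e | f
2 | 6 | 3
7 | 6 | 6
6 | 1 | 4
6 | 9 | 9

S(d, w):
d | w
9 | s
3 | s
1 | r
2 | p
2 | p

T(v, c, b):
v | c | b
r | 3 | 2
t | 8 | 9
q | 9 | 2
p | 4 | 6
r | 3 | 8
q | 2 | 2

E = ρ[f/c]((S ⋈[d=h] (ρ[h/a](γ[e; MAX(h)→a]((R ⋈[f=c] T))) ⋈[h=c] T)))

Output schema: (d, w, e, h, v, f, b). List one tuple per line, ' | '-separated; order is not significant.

Row counts bottom-up:
  S → 5
  R → 4
  T → 6
  (R ⋈[f=c] T) → 4
  γ[e; MAX(h)→a]((R ⋈[f=c] T)) → 3
  ρ[h/a](γ[e; MAX(h)→a]((R ⋈[f=c] T))) → 3
  T → 6
  (ρ[h/a](γ[e; MAX(h)→a]((R ⋈[f=c] T))) ⋈[h=c] T) → 1
  (S ⋈[d=h] (ρ[h/a](γ[e; MAX(h)→a]((R ⋈[f=c] T))) ⋈[h=c] T)) → 2
  ρ[f/c]((S ⋈[d=h] (ρ[h/a](γ[e; MAX(h)→a]((R ⋈[f=c] T))) ⋈[h=c] T))) → 2

== RESULT ==
d | w | e | h | v | f | b
2 | p | 6 | 2 | q | 2 | 2
2 | p | 6 | 2 | q | 2 | 2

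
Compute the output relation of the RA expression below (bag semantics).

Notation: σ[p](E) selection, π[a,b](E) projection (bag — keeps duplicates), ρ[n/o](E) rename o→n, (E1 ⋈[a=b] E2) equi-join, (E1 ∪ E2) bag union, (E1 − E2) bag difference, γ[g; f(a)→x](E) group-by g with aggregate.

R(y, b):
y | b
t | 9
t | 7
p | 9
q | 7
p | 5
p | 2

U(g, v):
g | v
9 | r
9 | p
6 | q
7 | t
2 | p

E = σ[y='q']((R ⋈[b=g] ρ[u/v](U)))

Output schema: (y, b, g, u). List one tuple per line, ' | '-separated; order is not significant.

Row counts bottom-up:
  R → 6
  U → 5
  ρ[u/v](U) → 5
  (R ⋈[b=g] ρ[u/v](U)) → 7
  σ[y='q']((R ⋈[b=g] ρ[u/v](U))) → 1

== RESULT ==
y | b | g | u
q | 7 | 7 | t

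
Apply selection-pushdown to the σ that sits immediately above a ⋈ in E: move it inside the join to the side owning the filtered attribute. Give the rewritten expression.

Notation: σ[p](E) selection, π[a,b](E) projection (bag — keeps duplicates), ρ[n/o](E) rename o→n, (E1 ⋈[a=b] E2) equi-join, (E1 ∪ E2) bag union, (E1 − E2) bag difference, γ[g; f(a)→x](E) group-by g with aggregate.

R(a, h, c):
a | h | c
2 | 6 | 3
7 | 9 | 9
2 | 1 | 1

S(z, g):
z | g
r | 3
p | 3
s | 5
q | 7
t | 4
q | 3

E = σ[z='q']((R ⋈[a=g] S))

σ filters on z, owned by the right side.
E' = (R ⋈[a=g] σ[z='q'](S))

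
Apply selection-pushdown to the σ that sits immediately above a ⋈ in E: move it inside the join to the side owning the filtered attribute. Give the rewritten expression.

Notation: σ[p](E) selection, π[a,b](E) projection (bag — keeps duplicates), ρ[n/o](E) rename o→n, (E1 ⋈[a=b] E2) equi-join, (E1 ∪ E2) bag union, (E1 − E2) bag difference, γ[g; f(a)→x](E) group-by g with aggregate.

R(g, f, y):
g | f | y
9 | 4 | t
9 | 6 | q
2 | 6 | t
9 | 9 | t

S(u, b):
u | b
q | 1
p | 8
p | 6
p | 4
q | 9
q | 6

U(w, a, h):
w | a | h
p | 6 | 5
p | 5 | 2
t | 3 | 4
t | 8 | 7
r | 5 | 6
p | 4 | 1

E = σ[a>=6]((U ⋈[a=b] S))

σ filters on a, owned by the left side.
E' = (σ[a>=6](U) ⋈[a=b] S)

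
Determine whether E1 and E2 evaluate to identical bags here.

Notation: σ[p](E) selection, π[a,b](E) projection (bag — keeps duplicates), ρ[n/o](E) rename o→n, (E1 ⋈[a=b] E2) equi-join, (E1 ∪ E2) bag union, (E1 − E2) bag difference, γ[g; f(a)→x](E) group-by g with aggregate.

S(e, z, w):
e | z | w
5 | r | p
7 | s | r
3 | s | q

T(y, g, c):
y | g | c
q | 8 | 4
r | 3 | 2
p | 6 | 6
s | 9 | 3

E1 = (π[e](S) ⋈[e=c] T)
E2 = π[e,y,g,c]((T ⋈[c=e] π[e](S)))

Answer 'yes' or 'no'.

E1 per-node cardinality:
  S → 3
  π[e](S) → 3
  T → 4
  (π[e](S) ⋈[e=c] T) → 1
E2 per-node cardinality:
  T → 4
  S → 3
  π[e](S) → 3
  (T ⋈[c=e] π[e](S)) → 1
  π[e,y,g,c]((T ⋈[c=e] π[e](S))) → 1

E1 and E2 produce the same multiset:
e | y | g | c
3 | s | 9 | 3

yes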